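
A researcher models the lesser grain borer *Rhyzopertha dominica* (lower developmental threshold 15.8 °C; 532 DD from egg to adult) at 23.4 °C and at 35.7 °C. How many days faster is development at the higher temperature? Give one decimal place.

43.3 days

At 23.4 °C: 532 / (23.4 − 15.8) = 532 / 7.6 = 70.000 d.
At 35.7 °C: 532 / (35.7 − 15.8) = 532 / 19.9 = 26.734 d.
Difference = |70.000 − 26.734| = 43.266 ≈ 43.3 days.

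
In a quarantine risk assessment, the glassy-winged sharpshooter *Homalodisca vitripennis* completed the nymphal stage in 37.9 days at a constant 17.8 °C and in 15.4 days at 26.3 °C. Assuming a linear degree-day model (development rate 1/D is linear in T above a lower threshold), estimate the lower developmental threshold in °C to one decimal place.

Equal thermal constants: D₁(T₁ − T_b) = D₂(T₂ − T_b).
37.9·(17.8 − T_b) = 15.4·(26.3 − T_b)
T_b = (37.9·17.8 − 15.4·26.3) / (37.9 − 15.4) = 269.60 / 22.5 = 11.982 °C ≈ 12.0 °C.

12.0 °C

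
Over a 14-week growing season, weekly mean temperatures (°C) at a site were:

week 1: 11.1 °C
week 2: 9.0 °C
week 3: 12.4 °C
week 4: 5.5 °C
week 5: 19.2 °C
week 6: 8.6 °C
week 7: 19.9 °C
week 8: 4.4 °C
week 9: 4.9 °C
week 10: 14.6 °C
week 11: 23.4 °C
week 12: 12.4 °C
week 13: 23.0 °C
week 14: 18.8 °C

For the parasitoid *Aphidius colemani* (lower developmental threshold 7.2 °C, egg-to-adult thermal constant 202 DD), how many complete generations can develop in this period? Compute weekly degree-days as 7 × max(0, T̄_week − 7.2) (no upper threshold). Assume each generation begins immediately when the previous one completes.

3 generations

Weekly DD (7 × max(0, T̄ − 7.2)): 27.3, 12.6, 36.4, 0.0, 84.0, 9.8, 88.9, 0.0, 0.0, 51.8, 113.4, 36.4, 110.6, 81.2.
Season total = 652.4 DD.
Complete generations = ⌊652.4 / 202⌋ = 3.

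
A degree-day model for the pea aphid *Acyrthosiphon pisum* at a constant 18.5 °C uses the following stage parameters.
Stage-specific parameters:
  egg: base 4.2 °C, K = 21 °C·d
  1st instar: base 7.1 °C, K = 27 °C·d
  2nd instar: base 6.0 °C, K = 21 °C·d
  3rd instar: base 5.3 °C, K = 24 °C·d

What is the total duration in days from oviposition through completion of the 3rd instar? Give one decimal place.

7.3 days

egg: 21 / (18.5 − 4.2) = 21 / 14.3 = 1.469 d.
1st instar: 27 / (18.5 − 7.1) = 27 / 11.4 = 2.368 d.
2nd instar: 21 / (18.5 − 6.0) = 21 / 12.5 = 1.680 d.
3rd instar: 24 / (18.5 − 5.3) = 24 / 13.2 = 1.818 d.
Sum = 7.335 ≈ 7.3 days.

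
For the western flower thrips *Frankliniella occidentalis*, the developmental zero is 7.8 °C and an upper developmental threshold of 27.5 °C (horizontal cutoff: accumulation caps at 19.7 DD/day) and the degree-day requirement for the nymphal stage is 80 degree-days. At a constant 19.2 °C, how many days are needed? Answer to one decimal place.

Daily accumulation = 19.2 − 7.8 = 11.4 DD/day.
Duration = 80 / 11.4 = 7.018 ≈ 7.0 days.

7.0 days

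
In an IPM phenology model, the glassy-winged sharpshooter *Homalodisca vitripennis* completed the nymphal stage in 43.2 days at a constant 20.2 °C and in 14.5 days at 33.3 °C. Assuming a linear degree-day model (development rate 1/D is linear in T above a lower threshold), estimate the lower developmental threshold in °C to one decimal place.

13.6 °C

Linear rate model ⇒ the product D·(T − T_b) is constant across temperatures.
43.2·(20.2 − T_b) = 14.5·(33.3 − T_b)
T_b = (43.2·20.2 − 14.5·33.3) / (43.2 − 14.5) = 389.79 / 28.7 = 13.582 °C ≈ 13.6 °C.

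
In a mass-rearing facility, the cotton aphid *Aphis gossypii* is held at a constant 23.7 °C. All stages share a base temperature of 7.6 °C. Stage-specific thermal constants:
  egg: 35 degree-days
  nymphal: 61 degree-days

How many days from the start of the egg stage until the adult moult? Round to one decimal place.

6.0 days

Daily accumulation at 23.7 °C = 23.7 − 7.6 = 16.1 DD/day.
Total K = 35 + 61 = 96 DD.
Total duration = 96 / 16.1 = 5.963 ≈ 6.0 days.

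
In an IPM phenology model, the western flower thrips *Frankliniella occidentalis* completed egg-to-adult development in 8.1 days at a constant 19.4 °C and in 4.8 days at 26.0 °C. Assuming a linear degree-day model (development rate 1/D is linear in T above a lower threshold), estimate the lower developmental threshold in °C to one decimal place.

Under the model K = D·(T − T_b), so D₁·(T₁ − T_b) = D₂·(T₂ − T_b).
8.1·(19.4 − T_b) = 4.8·(26.0 − T_b)
T_b = (8.1·19.4 − 4.8·26.0) / (8.1 − 4.8) = 32.34 / 3.3 = 9.800 °C ≈ 9.8 °C.

9.8 °C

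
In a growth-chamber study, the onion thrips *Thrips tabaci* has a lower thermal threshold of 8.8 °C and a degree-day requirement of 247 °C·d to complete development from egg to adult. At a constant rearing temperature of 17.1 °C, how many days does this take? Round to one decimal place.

Daily accumulation = 17.1 − 8.8 = 8.3 DD/day.
Duration = 247 / 8.3 = 29.759 ≈ 29.8 days.

29.8 days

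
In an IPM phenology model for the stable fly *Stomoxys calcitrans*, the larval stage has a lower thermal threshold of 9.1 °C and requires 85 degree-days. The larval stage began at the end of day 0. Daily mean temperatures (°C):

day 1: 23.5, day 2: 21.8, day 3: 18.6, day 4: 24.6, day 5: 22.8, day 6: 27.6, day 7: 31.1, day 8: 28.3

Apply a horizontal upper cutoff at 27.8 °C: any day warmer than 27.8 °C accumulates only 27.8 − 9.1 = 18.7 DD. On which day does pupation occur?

day 7

Daily DD above 9.1 °C (capped at 18.7): 14.4, 12.7, 9.5, 15.5, 13.7, 18.5, 18.7, 18.7.
Cumulative: 14.4, 27.1, 36.6, 52.1, 65.8, 84.3, 103.0, 121.7.
The total first reaches 85 DD on day 7.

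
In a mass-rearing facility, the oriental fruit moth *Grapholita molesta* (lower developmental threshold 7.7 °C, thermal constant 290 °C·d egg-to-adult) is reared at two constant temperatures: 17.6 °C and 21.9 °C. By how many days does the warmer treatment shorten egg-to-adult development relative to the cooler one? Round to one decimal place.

8.9 days

At 17.6 °C: 290 / (17.6 − 7.7) = 290 / 9.9 = 29.293 d.
At 21.9 °C: 290 / (21.9 − 7.7) = 290 / 14.2 = 20.423 d.
Difference = |29.293 − 20.423| = 8.870 ≈ 8.9 days.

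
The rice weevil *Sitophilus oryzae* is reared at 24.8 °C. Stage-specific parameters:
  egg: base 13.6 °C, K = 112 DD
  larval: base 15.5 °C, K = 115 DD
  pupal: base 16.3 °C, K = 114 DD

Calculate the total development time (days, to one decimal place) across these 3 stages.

egg: 112 / (24.8 − 13.6) = 112 / 11.2 = 10.000 d.
larval: 115 / (24.8 − 15.5) = 115 / 9.3 = 12.366 d.
pupal: 114 / (24.8 − 16.3) = 114 / 8.5 = 13.412 d.
Sum = 35.777 ≈ 35.8 days.

35.8 days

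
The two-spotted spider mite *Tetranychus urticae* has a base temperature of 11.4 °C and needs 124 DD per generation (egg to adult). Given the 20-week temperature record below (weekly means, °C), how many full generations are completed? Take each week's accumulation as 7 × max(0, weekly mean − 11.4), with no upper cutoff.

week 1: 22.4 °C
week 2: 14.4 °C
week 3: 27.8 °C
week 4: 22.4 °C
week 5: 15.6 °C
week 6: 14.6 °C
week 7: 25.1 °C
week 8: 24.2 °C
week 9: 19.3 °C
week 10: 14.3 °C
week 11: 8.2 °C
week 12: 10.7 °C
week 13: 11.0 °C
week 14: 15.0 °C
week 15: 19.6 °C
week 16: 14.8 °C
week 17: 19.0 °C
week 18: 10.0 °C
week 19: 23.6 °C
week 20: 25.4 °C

Weekly DD (7 × max(0, T̄ − 11.4)): 77.0, 21.0, 114.8, 77.0, 29.4, 22.4, 95.9, 89.6, 55.3, 20.3, 0.0, 0.0, 0.0, 25.2, 57.4, 23.8, 53.2, 0.0, 85.4, 98.0.
Season total = 945.7 DD.
Complete generations = ⌊945.7 / 124⌋ = 7.

7 generations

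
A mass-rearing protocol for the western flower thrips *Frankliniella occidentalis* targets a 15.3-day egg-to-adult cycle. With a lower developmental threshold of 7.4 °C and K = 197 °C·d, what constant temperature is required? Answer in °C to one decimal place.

20.3 °C

Required daily accumulation = 197 / 15.3 = 12.876 DD/day.
T = T_base + 12.876 = 7.4 + 12.876 = 20.276 ≈ 20.3 °C.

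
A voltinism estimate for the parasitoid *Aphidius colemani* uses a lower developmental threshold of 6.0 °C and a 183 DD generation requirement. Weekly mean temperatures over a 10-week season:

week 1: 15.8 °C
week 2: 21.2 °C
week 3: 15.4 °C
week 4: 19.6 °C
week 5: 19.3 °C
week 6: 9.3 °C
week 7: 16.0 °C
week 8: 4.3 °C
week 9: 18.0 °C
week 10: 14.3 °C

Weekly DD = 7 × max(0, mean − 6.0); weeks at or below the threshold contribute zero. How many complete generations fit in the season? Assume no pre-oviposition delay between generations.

Weekly DD (7 × max(0, T̄ − 6.0)): 68.6, 106.4, 65.8, 95.2, 93.1, 23.1, 70.0, 0.0, 84.0, 58.1.
Season total = 664.3 DD.
Complete generations = ⌊664.3 / 183⌋ = 3.

3 generations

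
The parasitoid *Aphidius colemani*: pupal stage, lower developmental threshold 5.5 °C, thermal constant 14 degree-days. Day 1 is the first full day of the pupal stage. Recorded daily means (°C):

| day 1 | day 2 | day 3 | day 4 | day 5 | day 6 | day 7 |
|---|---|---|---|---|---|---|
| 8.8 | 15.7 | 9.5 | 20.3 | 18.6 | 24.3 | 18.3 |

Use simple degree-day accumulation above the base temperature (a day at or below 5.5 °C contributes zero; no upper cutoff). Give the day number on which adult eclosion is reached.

day 3

Daily DD above 5.5 °C: 3.3, 10.2, 4.0, 14.8, 13.1, 18.8, 12.8.
Cumulative: 3.3, 13.5, 17.5, 32.3, 45.4, 64.2, 77.0.
The total first reaches 14 DD on day 3.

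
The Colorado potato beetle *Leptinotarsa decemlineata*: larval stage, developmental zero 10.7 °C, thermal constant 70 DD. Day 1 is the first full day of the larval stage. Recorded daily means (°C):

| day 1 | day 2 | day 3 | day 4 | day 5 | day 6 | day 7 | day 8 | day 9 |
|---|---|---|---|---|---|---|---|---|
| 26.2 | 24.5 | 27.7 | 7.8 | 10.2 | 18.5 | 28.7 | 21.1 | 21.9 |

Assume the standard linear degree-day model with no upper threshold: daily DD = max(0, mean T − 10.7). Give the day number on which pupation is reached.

day 7

Daily DD above 10.7 °C: 15.5, 13.8, 17.0, 0.0, 0.0, 7.8, 18.0, 10.4, 11.2.
Cumulative: 15.5, 29.3, 46.3, 46.3, 46.3, 54.1, 72.1, 82.5, 93.7.
The total first reaches 70 DD on day 7.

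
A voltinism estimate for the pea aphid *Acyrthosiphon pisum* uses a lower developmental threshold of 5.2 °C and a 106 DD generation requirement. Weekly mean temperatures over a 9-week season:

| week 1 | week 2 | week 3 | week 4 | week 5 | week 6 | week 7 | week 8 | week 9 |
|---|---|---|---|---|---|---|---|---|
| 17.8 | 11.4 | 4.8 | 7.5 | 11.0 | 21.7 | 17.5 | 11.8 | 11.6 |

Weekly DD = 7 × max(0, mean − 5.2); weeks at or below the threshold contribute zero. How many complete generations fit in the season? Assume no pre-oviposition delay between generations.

4 generations

Weekly DD (7 × max(0, T̄ − 5.2)): 88.2, 43.4, 0.0, 16.1, 40.6, 115.5, 86.1, 46.2, 44.8.
Season total = 480.9 DD.
Complete generations = ⌊480.9 / 106⌋ = 4.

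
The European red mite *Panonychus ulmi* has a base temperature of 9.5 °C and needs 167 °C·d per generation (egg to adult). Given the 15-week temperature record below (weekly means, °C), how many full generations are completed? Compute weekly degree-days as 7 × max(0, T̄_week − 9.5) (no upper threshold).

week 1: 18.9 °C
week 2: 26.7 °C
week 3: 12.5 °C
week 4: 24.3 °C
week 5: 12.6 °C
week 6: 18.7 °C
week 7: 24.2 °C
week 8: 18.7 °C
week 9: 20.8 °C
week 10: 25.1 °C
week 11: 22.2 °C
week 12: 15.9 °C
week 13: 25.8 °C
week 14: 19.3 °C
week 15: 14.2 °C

6 generations

Weekly DD (7 × max(0, T̄ − 9.5)): 65.8, 120.4, 21.0, 103.6, 21.7, 64.4, 102.9, 64.4, 79.1, 109.2, 88.9, 44.8, 114.1, 68.6, 32.9.
Season total = 1101.8 DD.
Complete generations = ⌊1101.8 / 167⌋ = 6.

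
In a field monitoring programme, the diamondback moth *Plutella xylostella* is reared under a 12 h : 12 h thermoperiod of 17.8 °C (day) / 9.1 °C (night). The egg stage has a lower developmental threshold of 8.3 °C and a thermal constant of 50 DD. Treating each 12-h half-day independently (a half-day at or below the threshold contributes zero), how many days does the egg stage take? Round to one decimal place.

Day half: max(0, 17.8 − 8.3) × 0.5 = 9.5 × 0.5 = 4.75 DD.
Night half: max(0, 9.1 − 8.3) × 0.5 = 0.8 × 0.5 = 0.40 DD.
Per 24 h: 5.15 DD/day.
Duration = 50 / 5.15 = 9.709 ≈ 9.7 days.

9.7 days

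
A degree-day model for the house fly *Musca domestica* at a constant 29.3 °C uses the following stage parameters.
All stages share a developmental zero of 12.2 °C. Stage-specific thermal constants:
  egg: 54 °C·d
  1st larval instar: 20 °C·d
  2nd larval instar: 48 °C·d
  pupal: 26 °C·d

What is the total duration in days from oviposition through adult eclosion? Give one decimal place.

8.7 days

Daily accumulation at 29.3 °C = 29.3 − 12.2 = 17.1 DD/day.
Total K = 54 + 20 + 48 + 26 = 148 DD.
Total duration = 148 / 17.1 = 8.655 ≈ 8.7 days.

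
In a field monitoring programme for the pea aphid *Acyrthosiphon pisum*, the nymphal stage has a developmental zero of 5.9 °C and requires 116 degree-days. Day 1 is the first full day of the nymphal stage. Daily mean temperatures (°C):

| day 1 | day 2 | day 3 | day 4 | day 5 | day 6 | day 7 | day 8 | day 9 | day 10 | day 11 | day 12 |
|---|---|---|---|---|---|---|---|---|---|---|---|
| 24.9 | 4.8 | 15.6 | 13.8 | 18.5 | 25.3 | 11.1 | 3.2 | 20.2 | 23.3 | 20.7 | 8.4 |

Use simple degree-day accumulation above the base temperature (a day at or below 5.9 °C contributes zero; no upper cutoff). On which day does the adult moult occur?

Daily DD above 5.9 °C: 19.0, 0.0, 9.7, 7.9, 12.6, 19.4, 5.2, 0.0, 14.3, 17.4, 14.8, 2.5.
Cumulative: 19.0, 19.0, 28.7, 36.6, 49.2, 68.6, 73.8, 73.8, 88.1, 105.5, 120.3, 122.8.
The total first reaches 116 DD on day 11.

day 11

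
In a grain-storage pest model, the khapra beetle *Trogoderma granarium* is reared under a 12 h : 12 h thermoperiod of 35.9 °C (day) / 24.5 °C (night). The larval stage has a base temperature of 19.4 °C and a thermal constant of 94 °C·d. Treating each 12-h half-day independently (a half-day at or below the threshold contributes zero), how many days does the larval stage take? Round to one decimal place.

Day half: max(0, 35.9 − 19.4) × 0.5 = 16.5 × 0.5 = 8.25 DD.
Night half: max(0, 24.5 − 19.4) × 0.5 = 5.1 × 0.5 = 2.55 DD.
Per 24 h: 10.80 DD/day.
Duration = 94 / 10.80 = 8.704 ≈ 8.7 days.

8.7 days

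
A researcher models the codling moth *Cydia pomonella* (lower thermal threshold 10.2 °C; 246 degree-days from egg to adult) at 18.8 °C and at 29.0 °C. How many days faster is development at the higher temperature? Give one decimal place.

15.5 days

At 18.8 °C: 246 / (18.8 − 10.2) = 246 / 8.6 = 28.605 d.
At 29.0 °C: 246 / (29.0 − 10.2) = 246 / 18.8 = 13.085 d.
Difference = |28.605 − 13.085| = 15.520 ≈ 15.5 days.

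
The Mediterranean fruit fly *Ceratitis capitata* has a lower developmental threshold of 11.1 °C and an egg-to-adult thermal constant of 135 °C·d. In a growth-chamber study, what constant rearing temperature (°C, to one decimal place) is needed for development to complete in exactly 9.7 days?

25.0 °C

Required daily accumulation = 135 / 9.7 = 13.918 DD/day.
T = T_base + 13.918 = 11.1 + 13.918 = 25.018 ≈ 25.0 °C.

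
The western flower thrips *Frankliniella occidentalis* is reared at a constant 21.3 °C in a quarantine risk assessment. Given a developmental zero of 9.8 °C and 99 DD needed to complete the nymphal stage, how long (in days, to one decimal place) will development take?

8.6 days

Daily accumulation = 21.3 − 9.8 = 11.5 DD/day.
Duration = 99 / 11.5 = 8.609 ≈ 8.6 days.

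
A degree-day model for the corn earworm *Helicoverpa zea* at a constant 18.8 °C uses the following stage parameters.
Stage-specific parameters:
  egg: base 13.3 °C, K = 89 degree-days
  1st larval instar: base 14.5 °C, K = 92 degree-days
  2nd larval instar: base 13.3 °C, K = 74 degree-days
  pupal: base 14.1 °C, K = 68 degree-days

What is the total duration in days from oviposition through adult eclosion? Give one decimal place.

egg: 89 / (18.8 − 13.3) = 89 / 5.5 = 16.182 d.
1st larval instar: 92 / (18.8 − 14.5) = 92 / 4.3 = 21.395 d.
2nd larval instar: 74 / (18.8 − 13.3) = 74 / 5.5 = 13.455 d.
pupal: 68 / (18.8 − 14.1) = 68 / 4.7 = 14.468 d.
Sum = 65.500 ≈ 65.5 days.

65.5 days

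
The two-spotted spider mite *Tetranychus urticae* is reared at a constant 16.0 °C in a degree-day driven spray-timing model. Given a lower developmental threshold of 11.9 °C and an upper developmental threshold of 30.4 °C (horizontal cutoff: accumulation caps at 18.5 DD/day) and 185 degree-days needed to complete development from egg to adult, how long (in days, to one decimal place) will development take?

Daily accumulation = 16.0 − 11.9 = 4.1 DD/day.
Duration = 185 / 4.1 = 45.122 ≈ 45.1 days.

45.1 days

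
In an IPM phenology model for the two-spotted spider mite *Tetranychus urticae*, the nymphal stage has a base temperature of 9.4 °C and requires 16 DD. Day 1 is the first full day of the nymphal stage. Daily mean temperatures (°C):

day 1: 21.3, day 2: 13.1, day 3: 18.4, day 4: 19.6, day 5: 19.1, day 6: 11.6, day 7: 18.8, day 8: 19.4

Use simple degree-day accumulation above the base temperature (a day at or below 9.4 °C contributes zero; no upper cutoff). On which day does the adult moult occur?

day 3

Daily DD above 9.4 °C: 11.9, 3.7, 9.0, 10.2, 9.7, 2.2, 9.4, 10.0.
Cumulative: 11.9, 15.6, 24.6, 34.8, 44.5, 46.7, 56.1, 66.1.
The total first reaches 16 DD on day 3.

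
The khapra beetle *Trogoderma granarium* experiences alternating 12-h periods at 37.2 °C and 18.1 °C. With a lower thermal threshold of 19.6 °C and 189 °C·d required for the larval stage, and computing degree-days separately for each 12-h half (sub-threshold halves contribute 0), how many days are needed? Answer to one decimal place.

21.5 days

Day half: max(0, 37.2 − 19.6) × 0.5 = 17.6 × 0.5 = 8.80 DD.
Night half: max(0, 18.1 − 19.6) × 0.5 = 0.0 × 0.5 = 0.00 DD.
Per 24 h: 8.80 DD/day.
Duration = 189 / 8.80 = 21.477 ≈ 21.5 days.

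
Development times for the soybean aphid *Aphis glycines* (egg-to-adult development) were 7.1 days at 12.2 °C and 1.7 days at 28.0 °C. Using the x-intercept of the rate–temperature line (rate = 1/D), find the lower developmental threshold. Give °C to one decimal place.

7.2 °C

Linear rate model ⇒ the product D·(T − T_b) is constant across temperatures.
7.1·(12.2 − T_b) = 1.7·(28.0 − T_b)
T_b = (7.1·12.2 − 1.7·28.0) / (7.1 − 1.7) = 39.02 / 5.4 = 7.226 °C ≈ 7.2 °C.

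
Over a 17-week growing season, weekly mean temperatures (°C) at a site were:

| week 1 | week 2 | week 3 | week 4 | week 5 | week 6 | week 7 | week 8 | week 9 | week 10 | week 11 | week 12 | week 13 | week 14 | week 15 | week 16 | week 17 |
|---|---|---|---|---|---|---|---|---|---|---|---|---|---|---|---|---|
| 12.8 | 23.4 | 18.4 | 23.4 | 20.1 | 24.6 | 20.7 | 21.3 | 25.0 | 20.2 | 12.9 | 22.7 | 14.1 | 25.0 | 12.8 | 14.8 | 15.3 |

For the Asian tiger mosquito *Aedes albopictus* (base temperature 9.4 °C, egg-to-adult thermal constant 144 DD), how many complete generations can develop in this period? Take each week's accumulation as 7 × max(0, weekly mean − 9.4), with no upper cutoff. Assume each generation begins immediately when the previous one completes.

8 generations

Weekly DD (7 × max(0, T̄ − 9.4)): 23.8, 98.0, 63.0, 98.0, 74.9, 106.4, 79.1, 83.3, 109.2, 75.6, 24.5, 93.1, 32.9, 109.2, 23.8, 37.8, 41.3.
Season total = 1173.9 DD.
Complete generations = ⌊1173.9 / 144⌋ = 8.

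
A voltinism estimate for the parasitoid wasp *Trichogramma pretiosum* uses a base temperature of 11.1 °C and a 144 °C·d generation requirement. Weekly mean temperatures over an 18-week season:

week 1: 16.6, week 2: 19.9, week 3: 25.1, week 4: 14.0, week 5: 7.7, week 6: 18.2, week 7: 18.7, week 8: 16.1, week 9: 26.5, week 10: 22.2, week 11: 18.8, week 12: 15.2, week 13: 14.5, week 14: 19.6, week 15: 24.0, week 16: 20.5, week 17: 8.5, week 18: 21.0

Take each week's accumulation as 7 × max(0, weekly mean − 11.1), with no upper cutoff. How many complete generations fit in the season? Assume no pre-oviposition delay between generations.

Weekly DD (7 × max(0, T̄ − 11.1)): 38.5, 61.6, 98.0, 20.3, 0.0, 49.7, 53.2, 35.0, 107.8, 77.7, 53.9, 28.7, 23.8, 59.5, 90.3, 65.8, 0.0, 69.3.
Season total = 933.1 DD.
Complete generations = ⌊933.1 / 144⌋ = 6.

6 generations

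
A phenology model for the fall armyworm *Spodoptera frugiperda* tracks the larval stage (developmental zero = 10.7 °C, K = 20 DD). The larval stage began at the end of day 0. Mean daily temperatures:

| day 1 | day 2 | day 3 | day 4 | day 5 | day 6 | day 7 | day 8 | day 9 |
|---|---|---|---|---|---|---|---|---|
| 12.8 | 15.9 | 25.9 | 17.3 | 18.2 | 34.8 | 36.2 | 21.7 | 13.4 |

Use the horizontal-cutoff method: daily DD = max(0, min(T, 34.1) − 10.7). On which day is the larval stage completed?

Daily DD above 10.7 °C (capped at 23.4): 2.1, 5.2, 15.2, 6.6, 7.5, 23.4, 23.4, 11.0, 2.7.
Cumulative: 2.1, 7.3, 22.5, 29.1, 36.6, 60.0, 83.4, 94.4, 97.1.
The total first reaches 20 DD on day 3.

day 3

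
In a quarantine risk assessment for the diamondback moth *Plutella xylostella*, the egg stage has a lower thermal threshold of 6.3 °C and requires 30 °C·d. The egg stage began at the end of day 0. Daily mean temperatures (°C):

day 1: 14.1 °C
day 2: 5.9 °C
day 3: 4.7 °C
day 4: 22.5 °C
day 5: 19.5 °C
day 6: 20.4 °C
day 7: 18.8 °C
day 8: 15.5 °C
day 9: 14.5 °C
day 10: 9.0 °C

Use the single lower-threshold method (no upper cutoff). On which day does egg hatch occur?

day 5

Daily DD above 6.3 °C: 7.8, 0.0, 0.0, 16.2, 13.2, 14.1, 12.5, 9.2, 8.2, 2.7.
Cumulative: 7.8, 7.8, 7.8, 24.0, 37.2, 51.3, 63.8, 73.0, 81.2, 83.9.
The total first reaches 30 DD on day 5.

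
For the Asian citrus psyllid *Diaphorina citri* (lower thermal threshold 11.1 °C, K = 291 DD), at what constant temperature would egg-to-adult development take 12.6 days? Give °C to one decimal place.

34.2 °C

Required daily accumulation = 291 / 12.6 = 23.095 DD/day.
T = T_base + 23.095 = 11.1 + 23.095 = 34.195 ≈ 34.2 °C.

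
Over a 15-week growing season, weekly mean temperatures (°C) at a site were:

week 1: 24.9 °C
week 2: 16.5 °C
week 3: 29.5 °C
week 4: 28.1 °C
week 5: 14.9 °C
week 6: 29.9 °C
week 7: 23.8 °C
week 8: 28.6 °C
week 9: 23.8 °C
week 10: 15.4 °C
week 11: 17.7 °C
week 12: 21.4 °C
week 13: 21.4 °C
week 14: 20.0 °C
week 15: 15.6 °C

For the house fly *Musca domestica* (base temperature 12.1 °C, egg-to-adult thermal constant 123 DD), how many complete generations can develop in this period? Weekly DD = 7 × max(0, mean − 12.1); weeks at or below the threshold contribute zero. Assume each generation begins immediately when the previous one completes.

8 generations

Weekly DD (7 × max(0, T̄ − 12.1)): 89.6, 30.8, 121.8, 112.0, 19.6, 124.6, 81.9, 115.5, 81.9, 23.1, 39.2, 65.1, 65.1, 55.3, 24.5.
Season total = 1050.0 DD.
Complete generations = ⌊1050.0 / 123⌋ = 8.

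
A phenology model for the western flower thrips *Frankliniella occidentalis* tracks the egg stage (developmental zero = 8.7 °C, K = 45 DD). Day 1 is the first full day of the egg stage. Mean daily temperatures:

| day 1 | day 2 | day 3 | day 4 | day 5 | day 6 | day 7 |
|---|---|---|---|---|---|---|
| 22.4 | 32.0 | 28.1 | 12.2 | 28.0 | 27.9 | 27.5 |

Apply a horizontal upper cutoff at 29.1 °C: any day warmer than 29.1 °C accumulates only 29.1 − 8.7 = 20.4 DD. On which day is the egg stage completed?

Daily DD above 8.7 °C (capped at 20.4): 13.7, 20.4, 19.4, 3.5, 19.3, 19.2, 18.8.
Cumulative: 13.7, 34.1, 53.5, 57.0, 76.3, 95.5, 114.3.
The total first reaches 45 DD on day 3.

day 3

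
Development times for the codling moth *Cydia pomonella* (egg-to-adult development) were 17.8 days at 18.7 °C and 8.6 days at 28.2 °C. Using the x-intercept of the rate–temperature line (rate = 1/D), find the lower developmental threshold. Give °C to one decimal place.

Under the model K = D·(T − T_b), so D₁·(T₁ − T_b) = D₂·(T₂ − T_b).
17.8·(18.7 − T_b) = 8.6·(28.2 − T_b)
T_b = (17.8·18.7 − 8.6·28.2) / (17.8 − 8.6) = 90.34 / 9.2 = 9.820 °C ≈ 9.8 °C.

9.8 °C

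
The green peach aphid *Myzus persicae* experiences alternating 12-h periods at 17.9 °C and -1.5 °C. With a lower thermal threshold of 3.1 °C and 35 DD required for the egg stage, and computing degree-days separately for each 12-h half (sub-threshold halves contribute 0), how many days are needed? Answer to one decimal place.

4.7 days

Day half: max(0, 17.9 − 3.1) × 0.5 = 14.8 × 0.5 = 7.40 DD.
Night half: max(0, -1.5 − 3.1) × 0.5 = 0.0 × 0.5 = 0.00 DD.
Per 24 h: 7.40 DD/day.
Duration = 35 / 7.40 = 4.730 ≈ 4.7 days.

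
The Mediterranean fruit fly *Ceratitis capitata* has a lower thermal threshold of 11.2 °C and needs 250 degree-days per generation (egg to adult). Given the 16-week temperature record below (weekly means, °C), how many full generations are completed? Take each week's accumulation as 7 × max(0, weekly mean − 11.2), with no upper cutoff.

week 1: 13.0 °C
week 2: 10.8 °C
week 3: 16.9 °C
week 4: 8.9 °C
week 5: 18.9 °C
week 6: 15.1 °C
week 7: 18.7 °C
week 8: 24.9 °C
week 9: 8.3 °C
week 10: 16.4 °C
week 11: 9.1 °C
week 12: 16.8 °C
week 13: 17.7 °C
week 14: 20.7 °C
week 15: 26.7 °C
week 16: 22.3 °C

2 generations

Weekly DD (7 × max(0, T̄ − 11.2)): 12.6, 0.0, 39.9, 0.0, 53.9, 27.3, 52.5, 95.9, 0.0, 36.4, 0.0, 39.2, 45.5, 66.5, 108.5, 77.7.
Season total = 655.9 DD.
Complete generations = ⌊655.9 / 250⌋ = 2.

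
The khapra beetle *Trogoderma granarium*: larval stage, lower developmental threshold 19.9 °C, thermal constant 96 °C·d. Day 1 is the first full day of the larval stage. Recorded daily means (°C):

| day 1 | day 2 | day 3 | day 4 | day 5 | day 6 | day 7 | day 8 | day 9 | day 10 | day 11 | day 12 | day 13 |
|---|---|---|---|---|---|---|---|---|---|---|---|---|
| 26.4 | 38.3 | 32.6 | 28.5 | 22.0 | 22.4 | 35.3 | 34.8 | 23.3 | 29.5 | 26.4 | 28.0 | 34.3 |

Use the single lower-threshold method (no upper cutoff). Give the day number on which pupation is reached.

Daily DD above 19.9 °C: 6.5, 18.4, 12.7, 8.6, 2.1, 2.5, 15.4, 14.9, 3.4, 9.6, 6.5, 8.1, 14.4.
Cumulative: 6.5, 24.9, 37.6, 46.2, 48.3, 50.8, 66.2, 81.1, 84.5, 94.1, 100.6, 108.7, 123.1.
The total first reaches 96 DD on day 11.

day 11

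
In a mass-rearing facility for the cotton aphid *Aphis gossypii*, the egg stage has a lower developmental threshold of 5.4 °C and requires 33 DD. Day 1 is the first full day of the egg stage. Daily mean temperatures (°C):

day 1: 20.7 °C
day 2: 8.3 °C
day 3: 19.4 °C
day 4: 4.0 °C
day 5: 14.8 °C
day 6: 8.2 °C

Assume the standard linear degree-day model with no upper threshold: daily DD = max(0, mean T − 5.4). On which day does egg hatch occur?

Daily DD above 5.4 °C: 15.3, 2.9, 14.0, 0.0, 9.4, 2.8.
Cumulative: 15.3, 18.2, 32.2, 32.2, 41.6, 44.4.
The total first reaches 33 DD on day 5.

day 5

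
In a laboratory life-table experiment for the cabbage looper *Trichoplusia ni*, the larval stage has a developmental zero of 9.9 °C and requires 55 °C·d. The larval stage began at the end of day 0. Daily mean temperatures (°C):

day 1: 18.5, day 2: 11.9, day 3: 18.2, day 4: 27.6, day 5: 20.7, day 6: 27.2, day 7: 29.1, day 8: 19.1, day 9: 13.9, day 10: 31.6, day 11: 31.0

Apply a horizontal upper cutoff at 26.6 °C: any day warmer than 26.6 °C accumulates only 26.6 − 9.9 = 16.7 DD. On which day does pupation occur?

Daily DD above 9.9 °C (capped at 16.7): 8.6, 2.0, 8.3, 16.7, 10.8, 16.7, 16.7, 9.2, 4.0, 16.7, 16.7.
Cumulative: 8.6, 10.6, 18.9, 35.6, 46.4, 63.1, 79.8, 89.0, 93.0, 109.7, 126.4.
The total first reaches 55 DD on day 6.

day 6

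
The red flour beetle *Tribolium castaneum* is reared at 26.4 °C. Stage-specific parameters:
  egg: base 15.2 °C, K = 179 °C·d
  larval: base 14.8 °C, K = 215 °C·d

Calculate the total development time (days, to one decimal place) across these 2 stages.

34.5 days

egg: 179 / (26.4 − 15.2) = 179 / 11.2 = 15.982 d.
larval: 215 / (26.4 − 14.8) = 215 / 11.6 = 18.534 d.
Sum = 34.517 ≈ 34.5 days.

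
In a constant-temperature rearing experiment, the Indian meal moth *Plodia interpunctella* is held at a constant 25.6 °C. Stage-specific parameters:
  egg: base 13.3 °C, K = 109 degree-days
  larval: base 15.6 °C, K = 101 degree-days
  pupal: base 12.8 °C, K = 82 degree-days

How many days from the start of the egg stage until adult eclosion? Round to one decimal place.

25.4 days

egg: 109 / (25.6 − 13.3) = 109 / 12.3 = 8.862 d.
larval: 101 / (25.6 − 15.6) = 101 / 10.0 = 10.100 d.
pupal: 82 / (25.6 − 12.8) = 82 / 12.8 = 6.406 d.
Sum = 25.368 ≈ 25.4 days.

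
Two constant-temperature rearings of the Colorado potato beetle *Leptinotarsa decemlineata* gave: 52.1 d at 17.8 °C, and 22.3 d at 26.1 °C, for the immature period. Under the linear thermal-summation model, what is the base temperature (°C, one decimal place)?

Equal thermal constants: D₁(T₁ − T_b) = D₂(T₂ − T_b).
52.1·(17.8 − T_b) = 22.3·(26.1 − T_b)
T_b = (52.1·17.8 − 22.3·26.1) / (52.1 − 22.3) = 345.35 / 29.8 = 11.589 °C ≈ 11.6 °C.

11.6 °C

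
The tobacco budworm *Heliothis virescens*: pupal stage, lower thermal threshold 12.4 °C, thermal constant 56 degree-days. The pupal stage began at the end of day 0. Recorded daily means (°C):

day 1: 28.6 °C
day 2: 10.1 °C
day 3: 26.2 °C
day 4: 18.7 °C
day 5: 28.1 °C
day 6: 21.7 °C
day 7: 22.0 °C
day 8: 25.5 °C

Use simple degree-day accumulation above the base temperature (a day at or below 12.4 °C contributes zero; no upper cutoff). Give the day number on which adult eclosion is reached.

day 6

Daily DD above 12.4 °C: 16.2, 0.0, 13.8, 6.3, 15.7, 9.3, 9.6, 13.1.
Cumulative: 16.2, 16.2, 30.0, 36.3, 52.0, 61.3, 70.9, 84.0.
The total first reaches 56 DD on day 6.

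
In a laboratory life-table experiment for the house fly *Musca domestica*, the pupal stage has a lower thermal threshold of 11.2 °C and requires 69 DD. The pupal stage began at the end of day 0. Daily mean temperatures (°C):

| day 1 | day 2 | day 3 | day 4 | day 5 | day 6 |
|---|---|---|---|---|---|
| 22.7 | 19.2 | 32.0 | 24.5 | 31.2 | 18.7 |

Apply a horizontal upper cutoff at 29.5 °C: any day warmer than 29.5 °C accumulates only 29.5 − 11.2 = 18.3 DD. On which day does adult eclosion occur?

day 5

Daily DD above 11.2 °C (capped at 18.3): 11.5, 8.0, 18.3, 13.3, 18.3, 7.5.
Cumulative: 11.5, 19.5, 37.8, 51.1, 69.4, 76.9.
The total first reaches 69 DD on day 5.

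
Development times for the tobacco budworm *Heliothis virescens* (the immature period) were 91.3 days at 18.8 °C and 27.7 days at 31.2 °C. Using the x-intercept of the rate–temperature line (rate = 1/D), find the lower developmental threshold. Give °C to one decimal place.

13.4 °C

Equal thermal constants: D₁(T₁ − T_b) = D₂(T₂ − T_b).
91.3·(18.8 − T_b) = 27.7·(31.2 − T_b)
T_b = (91.3·18.8 − 27.7·31.2) / (91.3 − 27.7) = 852.20 / 63.6 = 13.399 °C ≈ 13.4 °C.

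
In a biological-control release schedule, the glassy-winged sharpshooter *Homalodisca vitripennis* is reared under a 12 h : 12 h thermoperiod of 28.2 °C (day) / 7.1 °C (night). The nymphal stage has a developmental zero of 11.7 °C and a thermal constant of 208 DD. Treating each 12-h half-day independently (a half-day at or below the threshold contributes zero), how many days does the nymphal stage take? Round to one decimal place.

25.2 days

Day half: max(0, 28.2 − 11.7) × 0.5 = 16.5 × 0.5 = 8.25 DD.
Night half: max(0, 7.1 − 11.7) × 0.5 = 0.0 × 0.5 = 0.00 DD.
Per 24 h: 8.25 DD/day.
Duration = 208 / 8.25 = 25.212 ≈ 25.2 days.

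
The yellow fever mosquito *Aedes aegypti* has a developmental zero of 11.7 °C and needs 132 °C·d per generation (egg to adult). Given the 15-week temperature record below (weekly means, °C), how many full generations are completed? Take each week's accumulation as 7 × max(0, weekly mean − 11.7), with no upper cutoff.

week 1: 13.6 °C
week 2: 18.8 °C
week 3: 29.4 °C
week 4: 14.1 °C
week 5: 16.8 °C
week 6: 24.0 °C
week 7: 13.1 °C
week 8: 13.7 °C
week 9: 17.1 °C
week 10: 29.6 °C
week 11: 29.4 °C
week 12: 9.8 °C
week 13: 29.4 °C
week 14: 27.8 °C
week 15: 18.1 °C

Weekly DD (7 × max(0, T̄ − 11.7)): 13.3, 49.7, 123.9, 16.8, 35.7, 86.1, 9.8, 14.0, 37.8, 125.3, 123.9, 0.0, 123.9, 112.7, 44.8.
Season total = 917.7 DD.
Complete generations = ⌊917.7 / 132⌋ = 6.

6 generations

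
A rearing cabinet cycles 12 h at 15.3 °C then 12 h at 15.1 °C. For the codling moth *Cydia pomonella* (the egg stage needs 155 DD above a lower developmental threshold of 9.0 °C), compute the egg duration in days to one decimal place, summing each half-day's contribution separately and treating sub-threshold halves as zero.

25.0 days

Day half: max(0, 15.3 − 9.0) × 0.5 = 6.3 × 0.5 = 3.15 DD.
Night half: max(0, 15.1 − 9.0) × 0.5 = 6.1 × 0.5 = 3.05 DD.
Per 24 h: 6.20 DD/day.
Duration = 155 / 6.20 = 25.000 ≈ 25.0 days.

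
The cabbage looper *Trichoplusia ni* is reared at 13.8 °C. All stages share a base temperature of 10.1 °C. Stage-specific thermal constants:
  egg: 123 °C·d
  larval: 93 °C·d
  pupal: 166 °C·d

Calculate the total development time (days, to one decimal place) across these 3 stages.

Daily accumulation at 13.8 °C = 13.8 − 10.1 = 3.7 DD/day.
Total K = 123 + 93 + 166 = 382 DD.
Total duration = 382 / 3.7 = 103.243 ≈ 103.2 days.

103.2 days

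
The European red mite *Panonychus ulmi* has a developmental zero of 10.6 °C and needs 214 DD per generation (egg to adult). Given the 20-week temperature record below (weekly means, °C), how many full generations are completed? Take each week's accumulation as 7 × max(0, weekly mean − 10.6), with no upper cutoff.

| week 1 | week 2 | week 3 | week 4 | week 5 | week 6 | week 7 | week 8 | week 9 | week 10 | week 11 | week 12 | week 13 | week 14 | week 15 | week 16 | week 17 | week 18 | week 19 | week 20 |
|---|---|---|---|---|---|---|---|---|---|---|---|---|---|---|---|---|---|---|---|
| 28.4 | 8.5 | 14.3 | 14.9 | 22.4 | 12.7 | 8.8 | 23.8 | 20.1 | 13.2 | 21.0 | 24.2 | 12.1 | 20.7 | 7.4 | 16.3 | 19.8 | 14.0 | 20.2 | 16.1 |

4 generations

Weekly DD (7 × max(0, T̄ − 10.6)): 124.6, 0.0, 25.9, 30.1, 82.6, 14.7, 0.0, 92.4, 66.5, 18.2, 72.8, 95.2, 10.5, 70.7, 0.0, 39.9, 64.4, 23.8, 67.2, 38.5.
Season total = 938.0 DD.
Complete generations = ⌊938.0 / 214⌋ = 4.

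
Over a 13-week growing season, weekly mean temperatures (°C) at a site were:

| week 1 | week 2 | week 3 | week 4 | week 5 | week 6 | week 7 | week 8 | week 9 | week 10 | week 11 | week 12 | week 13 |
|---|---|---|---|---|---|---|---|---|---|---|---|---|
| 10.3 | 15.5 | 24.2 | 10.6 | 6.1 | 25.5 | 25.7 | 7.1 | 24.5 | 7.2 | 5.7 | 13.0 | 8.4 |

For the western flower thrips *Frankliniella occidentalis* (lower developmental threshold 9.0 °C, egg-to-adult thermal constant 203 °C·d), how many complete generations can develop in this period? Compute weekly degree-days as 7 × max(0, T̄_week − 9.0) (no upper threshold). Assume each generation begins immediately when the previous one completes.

2 generations

Weekly DD (7 × max(0, T̄ − 9.0)): 9.1, 45.5, 106.4, 11.2, 0.0, 115.5, 116.9, 0.0, 108.5, 0.0, 0.0, 28.0, 0.0.
Season total = 541.1 DD.
Complete generations = ⌊541.1 / 203⌋ = 2.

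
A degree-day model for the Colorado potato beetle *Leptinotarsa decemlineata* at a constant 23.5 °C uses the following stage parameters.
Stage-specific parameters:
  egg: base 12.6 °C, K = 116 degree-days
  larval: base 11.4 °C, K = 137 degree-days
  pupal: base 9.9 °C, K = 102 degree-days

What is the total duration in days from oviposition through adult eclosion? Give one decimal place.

egg: 116 / (23.5 − 12.6) = 116 / 10.9 = 10.642 d.
larval: 137 / (23.5 − 11.4) = 137 / 12.1 = 11.322 d.
pupal: 102 / (23.5 − 9.9) = 102 / 13.6 = 7.500 d.
Sum = 29.465 ≈ 29.5 days.

29.5 days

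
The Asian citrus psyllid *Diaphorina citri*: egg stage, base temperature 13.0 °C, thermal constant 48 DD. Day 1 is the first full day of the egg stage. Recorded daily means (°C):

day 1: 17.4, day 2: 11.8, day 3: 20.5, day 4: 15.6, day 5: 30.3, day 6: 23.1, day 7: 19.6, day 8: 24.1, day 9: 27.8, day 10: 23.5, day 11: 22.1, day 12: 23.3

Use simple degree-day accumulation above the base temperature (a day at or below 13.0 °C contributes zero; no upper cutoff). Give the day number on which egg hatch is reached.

Daily DD above 13.0 °C: 4.4, 0.0, 7.5, 2.6, 17.3, 10.1, 6.6, 11.1, 14.8, 10.5, 9.1, 10.3.
Cumulative: 4.4, 4.4, 11.9, 14.5, 31.8, 41.9, 48.5, 59.6, 74.4, 84.9, 94.0, 104.3.
The total first reaches 48 DD on day 7.

day 7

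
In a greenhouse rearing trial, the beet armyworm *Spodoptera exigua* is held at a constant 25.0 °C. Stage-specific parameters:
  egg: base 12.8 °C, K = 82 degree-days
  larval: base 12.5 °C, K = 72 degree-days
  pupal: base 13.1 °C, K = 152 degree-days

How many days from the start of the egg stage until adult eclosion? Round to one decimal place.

egg: 82 / (25.0 − 12.8) = 82 / 12.2 = 6.721 d.
larval: 72 / (25.0 − 12.5) = 72 / 12.5 = 5.760 d.
pupal: 152 / (25.0 − 13.1) = 152 / 11.9 = 12.773 d.
Sum = 25.254 ≈ 25.3 days.

25.3 days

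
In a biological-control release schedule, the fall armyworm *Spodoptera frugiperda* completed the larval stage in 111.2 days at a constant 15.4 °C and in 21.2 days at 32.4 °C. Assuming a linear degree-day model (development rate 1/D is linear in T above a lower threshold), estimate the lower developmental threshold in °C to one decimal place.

Linear rate model ⇒ the product D·(T − T_b) is constant across temperatures.
111.2·(15.4 − T_b) = 21.2·(32.4 − T_b)
T_b = (111.2·15.4 − 21.2·32.4) / (111.2 − 21.2) = 1025.60 / 90.0 = 11.396 °C ≈ 11.4 °C.

11.4 °C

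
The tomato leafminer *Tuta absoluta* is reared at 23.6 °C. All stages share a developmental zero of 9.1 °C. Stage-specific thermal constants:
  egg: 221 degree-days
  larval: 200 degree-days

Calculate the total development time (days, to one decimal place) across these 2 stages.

Daily accumulation at 23.6 °C = 23.6 − 9.1 = 14.5 DD/day.
Total K = 221 + 200 = 421 DD.
Total duration = 421 / 14.5 = 29.034 ≈ 29.0 days.

29.0 days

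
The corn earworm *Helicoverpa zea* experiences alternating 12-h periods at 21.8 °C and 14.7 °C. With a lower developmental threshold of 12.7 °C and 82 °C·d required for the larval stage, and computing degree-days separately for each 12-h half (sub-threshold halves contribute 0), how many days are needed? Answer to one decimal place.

14.8 days

Day half: max(0, 21.8 − 12.7) × 0.5 = 9.1 × 0.5 = 4.55 DD.
Night half: max(0, 14.7 − 12.7) × 0.5 = 2.0 × 0.5 = 1.00 DD.
Per 24 h: 5.55 DD/day.
Duration = 82 / 5.55 = 14.775 ≈ 14.8 days.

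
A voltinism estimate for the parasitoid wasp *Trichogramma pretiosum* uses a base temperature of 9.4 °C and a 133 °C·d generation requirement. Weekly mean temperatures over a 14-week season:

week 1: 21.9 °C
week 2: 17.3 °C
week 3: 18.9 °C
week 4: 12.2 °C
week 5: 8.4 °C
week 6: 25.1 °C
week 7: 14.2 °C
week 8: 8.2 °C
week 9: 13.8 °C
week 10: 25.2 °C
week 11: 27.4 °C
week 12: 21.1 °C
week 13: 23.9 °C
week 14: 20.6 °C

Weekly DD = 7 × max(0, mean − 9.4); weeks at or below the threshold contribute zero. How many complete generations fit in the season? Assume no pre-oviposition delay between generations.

6 generations

Weekly DD (7 × max(0, T̄ − 9.4)): 87.5, 55.3, 66.5, 19.6, 0.0, 109.9, 33.6, 0.0, 30.8, 110.6, 126.0, 81.9, 101.5, 78.4.
Season total = 901.6 DD.
Complete generations = ⌊901.6 / 133⌋ = 6.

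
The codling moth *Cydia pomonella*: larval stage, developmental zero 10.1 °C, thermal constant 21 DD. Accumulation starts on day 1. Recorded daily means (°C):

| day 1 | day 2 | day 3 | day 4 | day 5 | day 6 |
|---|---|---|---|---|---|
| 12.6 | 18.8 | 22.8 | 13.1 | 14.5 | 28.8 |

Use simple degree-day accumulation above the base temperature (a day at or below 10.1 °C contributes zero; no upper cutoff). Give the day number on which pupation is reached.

Daily DD above 10.1 °C: 2.5, 8.7, 12.7, 3.0, 4.4, 18.7.
Cumulative: 2.5, 11.2, 23.9, 26.9, 31.3, 50.0.
The total first reaches 21 DD on day 3.

day 3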